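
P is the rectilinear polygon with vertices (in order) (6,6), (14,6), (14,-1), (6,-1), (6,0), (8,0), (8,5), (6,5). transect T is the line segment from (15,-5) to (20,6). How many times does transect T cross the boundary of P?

0

The segment lies entirely outside P and never meets its boundary.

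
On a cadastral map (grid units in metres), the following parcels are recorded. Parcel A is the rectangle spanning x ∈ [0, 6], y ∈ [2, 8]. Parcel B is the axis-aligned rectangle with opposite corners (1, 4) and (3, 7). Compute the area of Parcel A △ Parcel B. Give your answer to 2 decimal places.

|Parcel A∩Parcel B|: x∈[1,3], y∈[4,7] → 2·3 = 6.
|Parcel A △ Parcel B| = |Parcel A| + |Parcel B| − 2·|Parcel A∩Parcel B| = 36 + 6 − 12 = 30.00.

30.00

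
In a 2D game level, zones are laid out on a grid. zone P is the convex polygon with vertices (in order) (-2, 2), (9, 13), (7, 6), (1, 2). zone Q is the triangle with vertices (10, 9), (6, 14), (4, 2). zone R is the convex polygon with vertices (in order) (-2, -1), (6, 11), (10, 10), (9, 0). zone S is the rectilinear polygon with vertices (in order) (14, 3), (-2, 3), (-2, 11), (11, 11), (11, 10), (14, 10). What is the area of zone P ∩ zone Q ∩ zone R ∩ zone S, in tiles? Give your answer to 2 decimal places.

13.26

The intersection is the polygon with vertices (4.375,4.25), (5.2,9.2), (6.8,10.8), (8.267,10.433), (7,6).
By the shoelace formula its area is 13.26.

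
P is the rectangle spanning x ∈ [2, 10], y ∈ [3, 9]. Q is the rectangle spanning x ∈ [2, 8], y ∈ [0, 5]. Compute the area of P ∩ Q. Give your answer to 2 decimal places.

|P∩Q|: x∈[2,8], y∈[3,5] → 6·2 = 12.

12.00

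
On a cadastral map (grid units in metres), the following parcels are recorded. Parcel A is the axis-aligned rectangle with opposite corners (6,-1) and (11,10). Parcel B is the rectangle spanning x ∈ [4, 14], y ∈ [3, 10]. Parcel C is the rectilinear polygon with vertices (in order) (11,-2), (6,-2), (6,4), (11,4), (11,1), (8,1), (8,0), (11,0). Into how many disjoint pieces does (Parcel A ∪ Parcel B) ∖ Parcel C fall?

(Parcel A ∪ Parcel B) ∖ Parcel C splits into 2 disjoint pieces (area 65, area 3).

2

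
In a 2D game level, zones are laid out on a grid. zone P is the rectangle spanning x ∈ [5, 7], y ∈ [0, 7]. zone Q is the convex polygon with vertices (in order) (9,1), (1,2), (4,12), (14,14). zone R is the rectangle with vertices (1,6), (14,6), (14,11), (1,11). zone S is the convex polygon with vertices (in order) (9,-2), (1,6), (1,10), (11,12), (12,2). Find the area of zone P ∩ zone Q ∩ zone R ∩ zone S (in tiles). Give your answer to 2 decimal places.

2.00

The intersection is the polygon with vertices (7,6), (5,6), (5,7), (7,7).
By the shoelace formula its area is 2.00.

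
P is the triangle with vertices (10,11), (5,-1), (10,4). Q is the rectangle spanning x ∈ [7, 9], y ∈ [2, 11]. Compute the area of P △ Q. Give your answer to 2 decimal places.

|P| = 17.5, |Q| = 18, |P∩Q| = 7.9.
|P △ Q| = |P| + |Q| − 2·|P∩Q| = 17.5 + 18 − 15.8 = 19.70.

19.70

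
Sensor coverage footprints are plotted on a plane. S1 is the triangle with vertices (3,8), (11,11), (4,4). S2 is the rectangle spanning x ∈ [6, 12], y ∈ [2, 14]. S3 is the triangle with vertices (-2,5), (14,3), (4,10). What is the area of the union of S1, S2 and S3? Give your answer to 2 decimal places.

100.91

By inclusion–exclusion:
Individual areas: |S1| = 17.5, |S2| = 72, |S3| = 46.
|S1∩S2| = 7.8125.
|S1∩S3| = 11.5117.
|S2∩S3| = 17.25.
|S1∩S2∩S3| = 1.9882.
|S1 ∪ S2 ∪ S3| = 135.5 − 36.5742 + 1.9882 = 100.91.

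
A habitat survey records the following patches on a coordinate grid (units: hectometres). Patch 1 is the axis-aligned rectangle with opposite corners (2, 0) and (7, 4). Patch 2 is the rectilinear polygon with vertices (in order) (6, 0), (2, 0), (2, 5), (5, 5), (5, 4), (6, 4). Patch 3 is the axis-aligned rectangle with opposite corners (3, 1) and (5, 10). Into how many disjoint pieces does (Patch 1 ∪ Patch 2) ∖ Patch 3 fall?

1

(Patch 1 ∪ Patch 2) ∖ Patch 3 is a single connected region.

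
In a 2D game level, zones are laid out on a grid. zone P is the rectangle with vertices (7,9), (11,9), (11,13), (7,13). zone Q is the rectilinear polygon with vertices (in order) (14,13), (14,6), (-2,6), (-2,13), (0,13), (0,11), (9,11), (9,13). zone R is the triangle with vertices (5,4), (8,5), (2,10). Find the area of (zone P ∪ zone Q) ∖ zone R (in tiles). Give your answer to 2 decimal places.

92.40

|zone P ∪ zone Q| = 98.
|(zone P ∪ zone Q) ∩ zone R| = 5.6.
|(zone P ∪ zone Q) ∖ zone R| = 98 − 5.6 = 92.40.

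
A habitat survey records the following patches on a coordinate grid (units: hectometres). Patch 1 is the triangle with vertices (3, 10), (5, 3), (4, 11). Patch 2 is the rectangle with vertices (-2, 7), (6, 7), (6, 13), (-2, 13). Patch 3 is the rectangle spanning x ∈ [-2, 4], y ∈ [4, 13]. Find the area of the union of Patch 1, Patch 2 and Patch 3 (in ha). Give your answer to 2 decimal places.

By inclusion–exclusion:
Individual areas: |Patch 1| = 4.5, |Patch 2| = 48, |Patch 3| = 54.
|Patch 1∩Patch 2| = 3.2143.
|Patch 1∩Patch 3| = 2.25.
|Patch 2∩Patch 3|: x∈[-2,4], y∈[7,13] → 6·6 = 36.
|Patch 1∩Patch 2∩Patch 3| = 2.2143.
|Patch 1 ∪ Patch 2 ∪ Patch 3| = 106.5 − 41.4643 + 2.2143 = 67.25.

67.25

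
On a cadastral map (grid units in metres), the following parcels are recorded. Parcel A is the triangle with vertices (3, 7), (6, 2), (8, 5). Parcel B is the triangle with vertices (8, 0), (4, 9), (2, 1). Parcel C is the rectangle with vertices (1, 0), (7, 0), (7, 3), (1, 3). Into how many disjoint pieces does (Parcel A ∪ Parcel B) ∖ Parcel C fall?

2

(Parcel A ∪ Parcel B) ∖ Parcel C splits into 2 disjoint pieces (area 16.025, area 1.0417).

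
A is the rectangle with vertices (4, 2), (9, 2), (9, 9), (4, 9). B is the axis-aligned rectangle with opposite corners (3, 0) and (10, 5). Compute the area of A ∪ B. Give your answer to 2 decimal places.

55.00

By inclusion–exclusion:
Individual areas: |A| = 35, |B| = 35.
|A∩B|: x∈[4,9], y∈[2,5] → 5·3 = 15.
|A ∪ B| = 70 − 15 = 55.00.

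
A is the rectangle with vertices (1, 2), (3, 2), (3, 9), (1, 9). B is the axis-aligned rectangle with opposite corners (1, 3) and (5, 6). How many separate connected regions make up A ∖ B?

A ∖ B splits into 2 disjoint pieces (area 2, area 6).

2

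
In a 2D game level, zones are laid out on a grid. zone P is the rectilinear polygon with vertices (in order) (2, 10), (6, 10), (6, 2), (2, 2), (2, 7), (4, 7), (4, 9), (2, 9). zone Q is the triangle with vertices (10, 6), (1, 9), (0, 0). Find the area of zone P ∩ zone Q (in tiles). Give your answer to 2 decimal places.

The intersection is the polygon with vertices (6,3.6), (3.333,2), (2,2), (2,7), (4,7), (4,8), (6,7.333).
By the shoelace formula its area is 19.20.

19.20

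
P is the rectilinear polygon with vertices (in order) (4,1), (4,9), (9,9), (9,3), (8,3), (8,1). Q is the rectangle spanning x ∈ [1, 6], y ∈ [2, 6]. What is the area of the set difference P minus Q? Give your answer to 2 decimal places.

|P| = 38, |P∩Q| = 8.
|P ∖ Q| = |P| − |P∩Q| = 38 − 8 = 30.00.

30.00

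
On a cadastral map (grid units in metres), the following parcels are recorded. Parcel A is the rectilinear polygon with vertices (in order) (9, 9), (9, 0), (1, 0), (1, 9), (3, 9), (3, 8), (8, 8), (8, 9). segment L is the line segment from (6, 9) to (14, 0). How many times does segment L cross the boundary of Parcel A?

2

The segment meets the boundary at (9,5.625), (6.889,8).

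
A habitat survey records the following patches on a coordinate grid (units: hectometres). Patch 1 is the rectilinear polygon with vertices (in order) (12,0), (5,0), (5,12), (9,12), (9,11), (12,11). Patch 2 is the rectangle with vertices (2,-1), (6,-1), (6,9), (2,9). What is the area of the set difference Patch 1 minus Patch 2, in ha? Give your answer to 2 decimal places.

72.00

|Patch 1| = 81, |Patch 1∩Patch 2| = 9.
|Patch 1 ∖ Patch 2| = |Patch 1| − |Patch 1∩Patch 2| = 81 − 9 = 72.00.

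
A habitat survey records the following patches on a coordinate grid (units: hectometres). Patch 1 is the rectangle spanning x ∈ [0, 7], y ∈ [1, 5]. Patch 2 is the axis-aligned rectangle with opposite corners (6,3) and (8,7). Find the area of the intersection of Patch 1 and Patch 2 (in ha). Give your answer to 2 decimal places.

2.00

|Patch 1∩Patch 2|: x∈[6,7], y∈[3,5] → 1·2 = 2.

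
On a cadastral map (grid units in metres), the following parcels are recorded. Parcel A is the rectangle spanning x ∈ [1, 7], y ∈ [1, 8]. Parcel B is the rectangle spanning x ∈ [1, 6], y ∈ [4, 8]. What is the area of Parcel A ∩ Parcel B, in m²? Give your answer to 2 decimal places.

|Parcel A∩Parcel B|: x∈[1,6], y∈[4,8] → 5·4 = 20.

20.00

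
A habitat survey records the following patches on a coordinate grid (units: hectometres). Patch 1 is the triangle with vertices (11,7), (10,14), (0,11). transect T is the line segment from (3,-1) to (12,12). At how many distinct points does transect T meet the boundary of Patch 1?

2

The segment meets the boundary at (10.579,9.947), (9.034,7.715).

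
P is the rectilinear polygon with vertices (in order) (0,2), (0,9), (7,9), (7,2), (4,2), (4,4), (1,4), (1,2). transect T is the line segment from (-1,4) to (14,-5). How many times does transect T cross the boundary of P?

The segment meets the boundary at (1,2.8), (0,3.4).

2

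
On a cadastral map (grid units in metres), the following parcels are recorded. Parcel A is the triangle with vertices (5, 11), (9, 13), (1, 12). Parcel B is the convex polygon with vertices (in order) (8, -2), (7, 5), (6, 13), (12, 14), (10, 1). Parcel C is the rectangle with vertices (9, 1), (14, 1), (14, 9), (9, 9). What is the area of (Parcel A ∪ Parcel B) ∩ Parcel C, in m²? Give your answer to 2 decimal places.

The region (Parcel A ∪ Parcel B) ∩ Parcel C is the polygon with vertices (10,1), (9,1), (9,9), (11.231,9).
By the shoelace formula its area is 12.92.

12.92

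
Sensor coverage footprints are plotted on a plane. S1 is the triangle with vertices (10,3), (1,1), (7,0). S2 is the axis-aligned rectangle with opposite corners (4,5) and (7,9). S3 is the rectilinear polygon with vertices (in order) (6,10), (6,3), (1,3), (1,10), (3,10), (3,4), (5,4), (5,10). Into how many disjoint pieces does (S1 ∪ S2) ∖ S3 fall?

(S1 ∪ S2) ∖ S3 splits into 3 disjoint pieces (area 10.5, area 4, area 4).

3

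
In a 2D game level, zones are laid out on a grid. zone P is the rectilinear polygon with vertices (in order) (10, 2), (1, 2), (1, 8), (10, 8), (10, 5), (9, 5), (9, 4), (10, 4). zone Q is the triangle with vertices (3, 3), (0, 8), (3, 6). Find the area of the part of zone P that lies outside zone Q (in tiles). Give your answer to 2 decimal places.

49.00

|zone P| = 53, |zone P∩zone Q| = 4.
|zone P ∖ zone Q| = |zone P| − |zone P∩zone Q| = 53 − 4 = 49.00.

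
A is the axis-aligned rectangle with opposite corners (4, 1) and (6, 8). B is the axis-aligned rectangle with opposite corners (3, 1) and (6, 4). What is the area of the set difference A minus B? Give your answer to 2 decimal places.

8.00

|A∩B|: x∈[4,6], y∈[1,4] → 2·3 = 6.
|A| = 14.
|A ∖ B| = |A| − |A∩B| = 14 − 6 = 8.00.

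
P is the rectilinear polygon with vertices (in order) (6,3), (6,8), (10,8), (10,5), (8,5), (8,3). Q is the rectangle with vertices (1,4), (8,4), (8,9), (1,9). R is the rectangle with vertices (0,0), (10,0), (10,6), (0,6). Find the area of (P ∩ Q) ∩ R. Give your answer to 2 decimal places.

4.00

The region (P ∩ Q) ∩ R is the polygon with vertices (8,5), (8,4), (6,4), (6,6), (8,6).
By the shoelace formula its area is 4.00.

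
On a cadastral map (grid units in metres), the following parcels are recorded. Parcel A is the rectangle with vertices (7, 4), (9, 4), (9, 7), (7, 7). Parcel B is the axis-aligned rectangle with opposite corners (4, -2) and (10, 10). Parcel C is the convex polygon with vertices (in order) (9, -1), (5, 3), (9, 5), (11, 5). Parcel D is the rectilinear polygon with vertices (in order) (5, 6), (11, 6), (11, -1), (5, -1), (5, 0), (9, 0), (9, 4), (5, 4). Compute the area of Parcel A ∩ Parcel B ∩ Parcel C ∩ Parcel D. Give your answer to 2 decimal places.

The intersection is the polygon with vertices (7,4), (9,5), (9,4).
By the shoelace formula its area is 1.00.

1.00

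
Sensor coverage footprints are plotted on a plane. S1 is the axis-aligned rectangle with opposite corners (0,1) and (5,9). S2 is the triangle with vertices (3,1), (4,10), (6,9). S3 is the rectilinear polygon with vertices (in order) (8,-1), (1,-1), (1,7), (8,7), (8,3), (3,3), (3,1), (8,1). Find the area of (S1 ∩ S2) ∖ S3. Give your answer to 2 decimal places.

2.97

|S1 ∩ S2| = 7.1111.
|(S1 ∩ S2) ∩ S3| = 4.1389.
|(S1 ∩ S2) ∖ S3| = 7.1111 − 4.1389 = 2.97.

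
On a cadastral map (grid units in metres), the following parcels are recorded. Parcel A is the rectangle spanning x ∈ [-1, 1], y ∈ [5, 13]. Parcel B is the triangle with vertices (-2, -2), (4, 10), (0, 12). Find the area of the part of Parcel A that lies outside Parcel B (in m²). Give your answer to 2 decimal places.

5.75

|Parcel A| = 16, |Parcel A∩Parcel B| = 10.25.
|Parcel A ∖ Parcel B| = |Parcel A| − |Parcel A∩Parcel B| = 16 − 10.25 = 5.75.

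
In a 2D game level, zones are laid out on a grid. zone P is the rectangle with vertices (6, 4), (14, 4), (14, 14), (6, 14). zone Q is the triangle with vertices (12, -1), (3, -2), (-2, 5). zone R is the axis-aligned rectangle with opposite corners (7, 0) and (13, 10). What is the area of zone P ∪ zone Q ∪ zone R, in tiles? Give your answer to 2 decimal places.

By inclusion–exclusion:
Individual areas: |zone P| = 80, |zone Q| = 34, |zone R| = 60.
|zone P∩zone Q| = 0.
|zone P∩zone R|: x∈[7,13], y∈[4,10] → 6·6 = 36.
|zone Q∩zone R| = 1.5238.
|zone P∩zone Q∩zone R| = 0.
|zone P ∪ zone Q ∪ zone R| = 174 − 37.5238 + 0 = 136.48.

136.48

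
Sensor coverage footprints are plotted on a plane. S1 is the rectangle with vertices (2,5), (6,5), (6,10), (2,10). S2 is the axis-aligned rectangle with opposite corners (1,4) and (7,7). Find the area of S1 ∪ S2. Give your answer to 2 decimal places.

30.00

By inclusion–exclusion:
Individual areas: |S1| = 20, |S2| = 18.
|S1∩S2|: x∈[2,6], y∈[5,7] → 4·2 = 8.
|S1 ∪ S2| = 38 − 8 = 30.00.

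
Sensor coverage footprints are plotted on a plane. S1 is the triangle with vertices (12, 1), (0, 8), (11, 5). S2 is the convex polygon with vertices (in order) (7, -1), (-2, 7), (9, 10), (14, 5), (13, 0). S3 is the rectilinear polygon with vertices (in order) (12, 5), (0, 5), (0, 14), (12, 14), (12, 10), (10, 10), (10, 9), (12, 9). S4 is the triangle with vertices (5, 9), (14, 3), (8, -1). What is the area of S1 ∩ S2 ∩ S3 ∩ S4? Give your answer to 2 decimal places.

The intersection is the polygon with vertices (11,5), (6.2,5), (5.772,6.426).
By the shoelace formula its area is 3.42.

3.42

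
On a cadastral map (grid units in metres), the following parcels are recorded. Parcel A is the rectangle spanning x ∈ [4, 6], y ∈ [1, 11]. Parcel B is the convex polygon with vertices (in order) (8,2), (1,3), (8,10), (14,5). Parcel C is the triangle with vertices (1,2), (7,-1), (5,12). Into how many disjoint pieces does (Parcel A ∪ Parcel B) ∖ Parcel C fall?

3

(Parcel A ∪ Parcel B) ∖ Parcel C splits into 3 disjoint pieces (area 0.1441, area 0.45, area 39.2286).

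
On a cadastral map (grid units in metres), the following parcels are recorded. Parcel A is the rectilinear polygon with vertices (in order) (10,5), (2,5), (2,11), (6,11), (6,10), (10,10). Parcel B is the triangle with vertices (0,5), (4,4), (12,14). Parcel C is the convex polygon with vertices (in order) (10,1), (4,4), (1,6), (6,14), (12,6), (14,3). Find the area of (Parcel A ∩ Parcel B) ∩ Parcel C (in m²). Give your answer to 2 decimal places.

15.75

The region (Parcel A ∩ Parcel B) ∩ Parcel C is the polygon with vertices (2,6.5), (6.667,10), (8.8,10), (4.8,5), (2.5,5), (2,5.333).
By the shoelace formula its area is 15.75.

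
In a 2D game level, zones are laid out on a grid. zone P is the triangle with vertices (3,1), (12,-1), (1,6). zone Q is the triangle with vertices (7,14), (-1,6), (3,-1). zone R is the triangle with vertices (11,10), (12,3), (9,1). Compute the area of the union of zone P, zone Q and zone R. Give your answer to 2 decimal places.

By inclusion–exclusion:
Individual areas: |zone P| = 20.5, |zone Q| = 44, |zone R| = 11.5.
|zone P∩zone Q| = 6.9628.
|zone P∩zone R| = 0.
|zone Q∩zone R| = 0.
|zone P∩zone Q∩zone R| = 0.
|zone P ∪ zone Q ∪ zone R| = 76 − 6.9628 + 0 = 69.04.

69.04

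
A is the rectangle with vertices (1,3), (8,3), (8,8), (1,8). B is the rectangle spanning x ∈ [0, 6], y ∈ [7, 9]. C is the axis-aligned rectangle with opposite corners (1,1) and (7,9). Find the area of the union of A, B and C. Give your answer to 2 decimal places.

55.00

By inclusion–exclusion:
Individual areas: |A| = 35, |B| = 12, |C| = 48.
|A∩B|: x∈[1,6], y∈[7,8] → 5·1 = 5.
|A∩C|: x∈[1,7], y∈[3,8] → 6·5 = 30.
|B∩C|: x∈[1,6], y∈[7,9] → 5·2 = 10.
|A∩B∩C| = 5.
|A ∪ B ∪ C| = 95 − 45 + 5 = 55.00.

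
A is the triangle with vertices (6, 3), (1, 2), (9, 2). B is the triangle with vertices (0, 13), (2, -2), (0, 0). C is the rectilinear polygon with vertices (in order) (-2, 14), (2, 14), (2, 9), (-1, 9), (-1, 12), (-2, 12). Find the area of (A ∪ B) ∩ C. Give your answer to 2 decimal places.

1.07

The region (A ∪ B) ∩ C is the polygon with vertices (0,13), (0.533,9), (0,9).
By the shoelace formula its area is 1.07.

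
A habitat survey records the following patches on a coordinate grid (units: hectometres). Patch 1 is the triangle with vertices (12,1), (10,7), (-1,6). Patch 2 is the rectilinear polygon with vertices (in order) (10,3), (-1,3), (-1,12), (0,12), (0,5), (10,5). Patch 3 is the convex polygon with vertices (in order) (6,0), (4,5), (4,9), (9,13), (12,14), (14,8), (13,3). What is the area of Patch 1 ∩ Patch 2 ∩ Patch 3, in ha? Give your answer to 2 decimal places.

10.29

The intersection is the polygon with vertices (10,5), (10,3), (6.8,3), (4.436,3.909), (4,5).
By the shoelace formula its area is 10.29.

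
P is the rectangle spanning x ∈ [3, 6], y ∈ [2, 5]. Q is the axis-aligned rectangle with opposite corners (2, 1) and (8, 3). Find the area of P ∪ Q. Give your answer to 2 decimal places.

18.00

By inclusion–exclusion:
Individual areas: |P| = 9, |Q| = 12.
|P∩Q|: x∈[3,6], y∈[2,3] → 3·1 = 3.
|P ∪ Q| = 21 − 3 = 18.00.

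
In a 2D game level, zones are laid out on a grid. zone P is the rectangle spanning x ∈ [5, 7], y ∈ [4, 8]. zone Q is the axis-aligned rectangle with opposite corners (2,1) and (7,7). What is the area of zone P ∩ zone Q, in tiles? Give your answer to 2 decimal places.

|zone P∩zone Q|: x∈[5,7], y∈[4,7] → 2·3 = 6.

6.00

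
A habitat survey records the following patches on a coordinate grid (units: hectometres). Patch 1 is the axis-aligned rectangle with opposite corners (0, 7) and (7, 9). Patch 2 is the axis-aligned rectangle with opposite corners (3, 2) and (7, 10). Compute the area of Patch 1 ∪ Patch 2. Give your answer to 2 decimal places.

38.00

By inclusion–exclusion:
Individual areas: |Patch 1| = 14, |Patch 2| = 32.
|Patch 1∩Patch 2|: x∈[3,7], y∈[7,9] → 4·2 = 8.
|Patch 1 ∪ Patch 2| = 46 − 8 = 38.00.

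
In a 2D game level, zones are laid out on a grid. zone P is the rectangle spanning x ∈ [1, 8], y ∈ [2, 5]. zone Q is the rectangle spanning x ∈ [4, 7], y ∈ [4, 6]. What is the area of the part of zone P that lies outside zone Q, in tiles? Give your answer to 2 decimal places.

|zone P∩zone Q|: x∈[4,7], y∈[4,5] → 3·1 = 3.
|zone P| = 21.
|zone P ∖ zone Q| = |zone P| − |zone P∩zone Q| = 21 − 3 = 18.00.

18.00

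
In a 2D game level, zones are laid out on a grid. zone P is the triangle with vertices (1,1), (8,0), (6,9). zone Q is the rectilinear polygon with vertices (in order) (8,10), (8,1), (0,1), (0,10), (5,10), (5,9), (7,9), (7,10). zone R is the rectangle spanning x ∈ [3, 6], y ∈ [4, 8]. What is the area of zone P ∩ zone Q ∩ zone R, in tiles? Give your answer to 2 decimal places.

The intersection is the polygon with vertices (5.375,8), (6,8), (6,4), (3,4), (3,4.2).
By the shoelace formula its area is 7.49.

7.49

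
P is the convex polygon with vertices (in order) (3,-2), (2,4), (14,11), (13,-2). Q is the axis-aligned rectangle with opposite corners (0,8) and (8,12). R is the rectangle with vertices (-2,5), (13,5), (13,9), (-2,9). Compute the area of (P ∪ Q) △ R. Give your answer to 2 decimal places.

133.64

|P ∪ Q| = 136.5.
|(P ∪ Q) ∩ R| = 31.4286.
|(P ∪ Q) △ R| = 136.5 + 60 − 62.8571 = 133.64.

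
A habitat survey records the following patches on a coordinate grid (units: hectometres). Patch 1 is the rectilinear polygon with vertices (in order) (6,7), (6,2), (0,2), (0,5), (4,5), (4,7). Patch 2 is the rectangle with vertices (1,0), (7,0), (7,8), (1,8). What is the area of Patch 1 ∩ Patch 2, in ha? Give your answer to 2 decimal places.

19.00

The intersection is the polygon with vertices (6,2), (1,2), (1,5), (4,5), (4,7), (6,7).
By the shoelace formula its area is 19.00.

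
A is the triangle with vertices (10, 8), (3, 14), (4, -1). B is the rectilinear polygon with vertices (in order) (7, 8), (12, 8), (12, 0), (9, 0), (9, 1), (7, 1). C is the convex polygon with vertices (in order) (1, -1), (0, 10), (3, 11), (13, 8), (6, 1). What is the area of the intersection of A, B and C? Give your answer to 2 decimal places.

6.75

The intersection is the polygon with vertices (7,8), (10,8), (7,3.5).
By the shoelace formula its area is 6.75.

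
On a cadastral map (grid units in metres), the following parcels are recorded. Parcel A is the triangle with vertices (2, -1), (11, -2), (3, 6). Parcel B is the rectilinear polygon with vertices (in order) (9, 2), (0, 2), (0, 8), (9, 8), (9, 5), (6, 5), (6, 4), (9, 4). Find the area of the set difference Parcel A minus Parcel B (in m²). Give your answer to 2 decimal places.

|Parcel A| = 32, |Parcel A∩Parcel B| = 9.1429.
|Parcel A ∖ Parcel B| = |Parcel A| − |Parcel A∩Parcel B| = 32 − 9.1429 = 22.86.

22.86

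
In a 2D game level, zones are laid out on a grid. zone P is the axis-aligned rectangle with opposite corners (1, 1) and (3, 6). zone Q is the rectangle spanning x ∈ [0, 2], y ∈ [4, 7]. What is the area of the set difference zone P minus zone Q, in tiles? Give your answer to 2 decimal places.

8.00

|zone P∩zone Q|: x∈[1,2], y∈[4,6] → 1·2 = 2.
|zone P| = 10.
|zone P ∖ zone Q| = |zone P| − |zone P∩zone Q| = 10 − 2 = 8.00.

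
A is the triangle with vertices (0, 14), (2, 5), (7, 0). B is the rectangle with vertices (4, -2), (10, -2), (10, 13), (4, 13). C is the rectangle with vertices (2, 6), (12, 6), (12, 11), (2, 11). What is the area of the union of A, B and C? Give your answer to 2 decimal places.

By inclusion–exclusion:
Individual areas: |A| = 17.5, |B| = 90, |C| = 50.
|A∩B| = 4.5.
|A∩C| = 4.
|B∩C|: x∈[4,10], y∈[6,11] → 6·5 = 30.
|A∩B∩C| = 0.
|A ∪ B ∪ C| = 157.5 − 38.5 + 0 = 119.00.

119.00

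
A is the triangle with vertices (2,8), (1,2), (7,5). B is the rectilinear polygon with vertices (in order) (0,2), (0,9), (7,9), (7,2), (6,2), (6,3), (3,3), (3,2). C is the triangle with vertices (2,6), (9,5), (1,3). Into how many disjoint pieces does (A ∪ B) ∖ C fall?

1

(A ∪ B) ∖ C is a single connected region.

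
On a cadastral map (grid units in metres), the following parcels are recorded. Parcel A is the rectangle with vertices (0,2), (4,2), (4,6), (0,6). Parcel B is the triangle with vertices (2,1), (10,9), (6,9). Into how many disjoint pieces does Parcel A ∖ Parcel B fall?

2

Parcel A ∖ Parcel B splits into 2 disjoint pieces (area 0.5, area 13.75).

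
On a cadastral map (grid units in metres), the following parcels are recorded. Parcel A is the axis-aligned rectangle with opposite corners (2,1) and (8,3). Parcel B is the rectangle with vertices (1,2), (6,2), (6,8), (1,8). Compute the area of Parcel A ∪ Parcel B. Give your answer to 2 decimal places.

38.00

By inclusion–exclusion:
Individual areas: |Parcel A| = 12, |Parcel B| = 30.
|Parcel A∩Parcel B|: x∈[2,6], y∈[2,3] → 4·1 = 4.
|Parcel A ∪ Parcel B| = 42 − 4 = 38.00.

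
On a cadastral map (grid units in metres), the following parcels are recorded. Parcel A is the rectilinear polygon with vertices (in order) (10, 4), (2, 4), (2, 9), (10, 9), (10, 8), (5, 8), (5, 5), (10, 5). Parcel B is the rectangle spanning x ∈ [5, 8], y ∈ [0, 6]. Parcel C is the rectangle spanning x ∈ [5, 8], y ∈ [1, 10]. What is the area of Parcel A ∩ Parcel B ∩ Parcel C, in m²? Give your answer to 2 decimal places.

3.00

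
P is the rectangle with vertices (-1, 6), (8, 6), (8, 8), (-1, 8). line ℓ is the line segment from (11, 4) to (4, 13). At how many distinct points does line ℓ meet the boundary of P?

The segment meets the boundary at (7.889,8), (8,7.857).

2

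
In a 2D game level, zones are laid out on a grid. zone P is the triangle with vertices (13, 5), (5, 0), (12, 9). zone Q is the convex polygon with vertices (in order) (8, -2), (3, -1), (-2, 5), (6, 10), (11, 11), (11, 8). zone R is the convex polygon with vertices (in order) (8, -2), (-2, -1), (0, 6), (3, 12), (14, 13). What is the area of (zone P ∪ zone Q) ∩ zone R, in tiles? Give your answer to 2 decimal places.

102.74

|zone P ∪ zone Q| = 110.9218.
|(zone P ∪ zone Q) ∩ zone R| = 102.74.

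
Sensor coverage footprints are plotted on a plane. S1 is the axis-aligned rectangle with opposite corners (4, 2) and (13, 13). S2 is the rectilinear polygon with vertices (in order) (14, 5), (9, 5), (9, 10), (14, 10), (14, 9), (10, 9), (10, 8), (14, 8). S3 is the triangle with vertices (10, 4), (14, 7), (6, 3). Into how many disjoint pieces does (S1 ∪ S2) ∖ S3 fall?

1

(S1 ∪ S2) ∖ S3 is a single connected region.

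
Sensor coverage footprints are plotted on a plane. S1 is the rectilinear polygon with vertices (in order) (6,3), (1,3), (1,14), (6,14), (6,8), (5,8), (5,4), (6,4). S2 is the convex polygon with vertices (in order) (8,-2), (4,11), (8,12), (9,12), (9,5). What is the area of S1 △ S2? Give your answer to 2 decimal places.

|S1| = 51, |S2| = 38.5, |S1∩S2| = 5.125.
|S1 △ S2| = |S1| + |S2| − 2·|S1∩S2| = 51 + 38.5 − 10.25 = 79.25.

79.25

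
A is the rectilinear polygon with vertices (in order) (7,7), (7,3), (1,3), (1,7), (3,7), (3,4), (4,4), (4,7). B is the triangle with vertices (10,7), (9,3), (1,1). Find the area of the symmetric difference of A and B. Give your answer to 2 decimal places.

30.00

|A| = 21, |B| = 15, |A∩B| = 3.
|A △ B| = |A| + |B| − 2·|A∩B| = 21 + 15 − 6 = 30.00.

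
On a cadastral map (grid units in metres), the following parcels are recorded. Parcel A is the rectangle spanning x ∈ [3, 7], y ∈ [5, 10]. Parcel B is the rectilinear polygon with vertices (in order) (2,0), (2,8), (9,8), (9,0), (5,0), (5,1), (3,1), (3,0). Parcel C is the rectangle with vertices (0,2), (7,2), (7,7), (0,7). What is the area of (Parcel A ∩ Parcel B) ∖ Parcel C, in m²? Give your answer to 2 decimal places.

4.00

|Parcel A ∩ Parcel B| = 12.
|(Parcel A ∩ Parcel B) ∩ Parcel C| = 8.
|(Parcel A ∩ Parcel B) ∖ Parcel C| = 12 − 8 = 4.00.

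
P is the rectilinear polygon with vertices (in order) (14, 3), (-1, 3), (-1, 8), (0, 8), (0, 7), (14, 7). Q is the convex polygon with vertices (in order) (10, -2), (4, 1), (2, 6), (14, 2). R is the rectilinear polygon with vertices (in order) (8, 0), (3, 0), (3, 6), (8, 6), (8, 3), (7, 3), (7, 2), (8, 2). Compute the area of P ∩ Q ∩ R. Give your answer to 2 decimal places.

The intersection is the polygon with vertices (3,3.5), (3,5.667), (8,4), (8,3), (7,3), (3.2,3).
By the shoelace formula its area is 9.12.

9.12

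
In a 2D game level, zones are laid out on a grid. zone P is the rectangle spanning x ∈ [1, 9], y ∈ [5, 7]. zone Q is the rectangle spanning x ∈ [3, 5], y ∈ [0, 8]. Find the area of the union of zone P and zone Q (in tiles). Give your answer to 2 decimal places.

By inclusion–exclusion:
Individual areas: |zone P| = 16, |zone Q| = 16.
|zone P∩zone Q|: x∈[3,5], y∈[5,7] → 2·2 = 4.
|zone P ∪ zone Q| = 32 − 4 = 28.00.

28.00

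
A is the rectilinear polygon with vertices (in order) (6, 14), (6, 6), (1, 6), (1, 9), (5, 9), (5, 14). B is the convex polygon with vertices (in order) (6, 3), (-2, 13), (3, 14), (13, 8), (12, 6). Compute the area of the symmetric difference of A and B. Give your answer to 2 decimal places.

|A| = 20, |B| = 79.5, |A∩B| = 14.3.
|A △ B| = |A| + |B| − 2·|A∩B| = 20 + 79.5 − 28.6 = 70.90.

70.90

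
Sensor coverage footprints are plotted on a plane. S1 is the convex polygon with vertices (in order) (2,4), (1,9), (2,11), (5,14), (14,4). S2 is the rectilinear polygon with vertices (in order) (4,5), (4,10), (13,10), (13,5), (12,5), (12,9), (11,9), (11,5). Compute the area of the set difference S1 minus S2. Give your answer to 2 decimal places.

41.53

|S1| = 74, |S1∩S2| = 32.4667.
|S1 ∖ S2| = |S1| − |S1∩S2| = 74 − 32.4667 = 41.53.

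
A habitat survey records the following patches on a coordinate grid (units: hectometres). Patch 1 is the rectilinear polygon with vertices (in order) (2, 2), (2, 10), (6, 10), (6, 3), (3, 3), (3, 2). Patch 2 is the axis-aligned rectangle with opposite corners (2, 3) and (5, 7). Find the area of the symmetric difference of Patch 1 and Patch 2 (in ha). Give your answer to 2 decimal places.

|Patch 1| = 29, |Patch 2| = 12, |Patch 1∩Patch 2| = 12.
|Patch 1 △ Patch 2| = |Patch 1| + |Patch 2| − 2·|Patch 1∩Patch 2| = 29 + 12 − 24 = 17.00.

17.00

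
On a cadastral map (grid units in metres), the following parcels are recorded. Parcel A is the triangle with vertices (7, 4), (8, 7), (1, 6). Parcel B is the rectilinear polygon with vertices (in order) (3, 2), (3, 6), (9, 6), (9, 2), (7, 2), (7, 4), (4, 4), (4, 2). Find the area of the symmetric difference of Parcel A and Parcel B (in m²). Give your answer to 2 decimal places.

16.00

|Parcel A| = 10, |Parcel B| = 18, |Parcel A∩Parcel B| = 6.
|Parcel A △ Parcel B| = |Parcel A| + |Parcel B| − 2·|Parcel A∩Parcel B| = 10 + 18 − 12 = 16.00.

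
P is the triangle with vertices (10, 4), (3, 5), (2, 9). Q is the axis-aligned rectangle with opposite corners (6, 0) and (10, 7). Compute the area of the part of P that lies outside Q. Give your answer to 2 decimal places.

9.64

|P| = 13.5, |P∩Q| = 3.8571.
|P ∖ Q| = |P| − |P∩Q| = 13.5 − 3.8571 = 9.64.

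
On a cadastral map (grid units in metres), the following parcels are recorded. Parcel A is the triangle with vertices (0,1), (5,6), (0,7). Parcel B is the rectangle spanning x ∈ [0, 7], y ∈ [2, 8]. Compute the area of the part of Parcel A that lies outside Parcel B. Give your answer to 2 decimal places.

|Parcel A| = 15, |Parcel A∩Parcel B| = 14.5.
|Parcel A ∖ Parcel B| = |Parcel A| − |Parcel A∩Parcel B| = 15 − 14.5 = 0.50.

0.50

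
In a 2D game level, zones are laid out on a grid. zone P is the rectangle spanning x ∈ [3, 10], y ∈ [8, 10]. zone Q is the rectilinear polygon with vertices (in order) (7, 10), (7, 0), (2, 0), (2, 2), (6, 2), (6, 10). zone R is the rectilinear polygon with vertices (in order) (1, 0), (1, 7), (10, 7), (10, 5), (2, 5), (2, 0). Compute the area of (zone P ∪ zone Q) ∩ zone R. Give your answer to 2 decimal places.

2.00

|zone P ∪ zone Q| = 30.
|(zone P ∪ zone Q) ∩ zone R| = 2.00.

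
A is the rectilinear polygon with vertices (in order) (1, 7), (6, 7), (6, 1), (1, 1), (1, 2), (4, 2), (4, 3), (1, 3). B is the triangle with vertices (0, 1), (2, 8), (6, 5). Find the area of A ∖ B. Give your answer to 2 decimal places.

13.48

|A| = 27, |A∩B| = 13.5238.
|A ∖ B| = |A| − |A∩B| = 27 − 13.5238 = 13.48.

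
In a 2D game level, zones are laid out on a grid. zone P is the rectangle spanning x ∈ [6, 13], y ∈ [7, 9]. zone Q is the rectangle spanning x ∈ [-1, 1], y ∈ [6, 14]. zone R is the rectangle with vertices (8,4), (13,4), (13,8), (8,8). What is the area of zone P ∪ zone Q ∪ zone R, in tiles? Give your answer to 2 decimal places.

45.00

By inclusion–exclusion:
Individual areas: |zone P| = 14, |zone Q| = 16, |zone R| = 20.
|zone P∩zone Q| = 0 (no overlap).
|zone P∩zone R|: x∈[8,13], y∈[7,8] → 5·1 = 5.
|zone Q∩zone R| = 0 (no overlap).
|zone P∩zone Q∩zone R| = 0.
|zone P ∪ zone Q ∪ zone R| = 50 − 5 + 0 = 45.00.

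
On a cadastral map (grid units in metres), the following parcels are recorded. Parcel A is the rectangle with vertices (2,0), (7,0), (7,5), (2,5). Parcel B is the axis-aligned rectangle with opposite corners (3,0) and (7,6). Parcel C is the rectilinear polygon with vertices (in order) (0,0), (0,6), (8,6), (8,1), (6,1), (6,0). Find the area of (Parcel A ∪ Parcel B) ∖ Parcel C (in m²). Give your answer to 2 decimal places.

1.00

|Parcel A ∪ Parcel B| = 29.
|(Parcel A ∪ Parcel B) ∩ Parcel C| = 28.
|(Parcel A ∪ Parcel B) ∖ Parcel C| = 29 − 28 = 1.00.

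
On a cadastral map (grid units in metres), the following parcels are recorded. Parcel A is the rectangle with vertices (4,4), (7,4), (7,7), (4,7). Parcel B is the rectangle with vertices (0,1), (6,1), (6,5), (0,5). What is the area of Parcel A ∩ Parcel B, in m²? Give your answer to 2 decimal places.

|Parcel A∩Parcel B|: x∈[4,6], y∈[4,5] → 2·1 = 2.

2.00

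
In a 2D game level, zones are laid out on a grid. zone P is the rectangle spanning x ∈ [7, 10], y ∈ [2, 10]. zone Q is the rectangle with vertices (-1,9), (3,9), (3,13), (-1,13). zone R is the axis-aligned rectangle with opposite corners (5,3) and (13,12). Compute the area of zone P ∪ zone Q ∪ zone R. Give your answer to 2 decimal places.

91.00

By inclusion–exclusion:
Individual areas: |zone P| = 24, |zone Q| = 16, |zone R| = 72.
|zone P∩zone Q| = 0 (no overlap).
|zone P∩zone R|: x∈[7,10], y∈[3,10] → 3·7 = 21.
|zone Q∩zone R| = 0 (no overlap).
|zone P∩zone Q∩zone R| = 0.
|zone P ∪ zone Q ∪ zone R| = 112 − 21 + 0 = 91.00.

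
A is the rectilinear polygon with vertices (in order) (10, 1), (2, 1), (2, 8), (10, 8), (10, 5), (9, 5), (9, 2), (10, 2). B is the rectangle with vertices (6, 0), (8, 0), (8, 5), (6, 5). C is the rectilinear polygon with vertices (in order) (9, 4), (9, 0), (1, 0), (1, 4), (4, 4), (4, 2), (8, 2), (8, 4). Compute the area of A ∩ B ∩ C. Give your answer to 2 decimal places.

2.00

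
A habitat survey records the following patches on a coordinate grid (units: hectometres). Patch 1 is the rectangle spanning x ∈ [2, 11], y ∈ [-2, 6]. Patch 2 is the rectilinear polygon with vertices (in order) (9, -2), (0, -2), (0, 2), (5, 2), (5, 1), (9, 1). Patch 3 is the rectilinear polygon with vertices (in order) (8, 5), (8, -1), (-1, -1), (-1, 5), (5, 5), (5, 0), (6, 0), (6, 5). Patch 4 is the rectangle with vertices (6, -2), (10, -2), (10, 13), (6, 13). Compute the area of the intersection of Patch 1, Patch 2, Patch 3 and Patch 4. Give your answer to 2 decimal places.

4.00

The intersection is the polygon with vertices (6,1), (8,1), (8,-1), (6,-1), (6,0).
By the shoelace formula its area is 4.00.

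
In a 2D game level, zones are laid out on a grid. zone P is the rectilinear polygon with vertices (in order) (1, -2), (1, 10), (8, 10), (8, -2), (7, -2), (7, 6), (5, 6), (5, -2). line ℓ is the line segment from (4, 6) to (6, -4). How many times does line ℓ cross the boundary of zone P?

1

The segment meets the boundary at (5,1).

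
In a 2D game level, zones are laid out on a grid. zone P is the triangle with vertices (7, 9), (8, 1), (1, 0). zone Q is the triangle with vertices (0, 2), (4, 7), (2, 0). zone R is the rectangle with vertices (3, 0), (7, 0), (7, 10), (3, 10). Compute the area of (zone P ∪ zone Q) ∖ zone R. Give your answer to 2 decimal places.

13.66

|zone P ∪ zone Q| = 36.4995.
|(zone P ∪ zone Q) ∩ zone R| = 22.8393.
|(zone P ∪ zone Q) ∖ zone R| = 36.4995 − 22.8393 = 13.66.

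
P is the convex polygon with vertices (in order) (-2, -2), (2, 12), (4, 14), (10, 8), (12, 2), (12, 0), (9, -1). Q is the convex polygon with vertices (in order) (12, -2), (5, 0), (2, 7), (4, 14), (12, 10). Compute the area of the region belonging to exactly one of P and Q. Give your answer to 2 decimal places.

72.98

|P| = 140, |Q| = 113.5, |P∩Q| = 90.2586.
|P △ Q| = |P| + |Q| − 2·|P∩Q| = 140 + 113.5 − 180.5172 = 72.98.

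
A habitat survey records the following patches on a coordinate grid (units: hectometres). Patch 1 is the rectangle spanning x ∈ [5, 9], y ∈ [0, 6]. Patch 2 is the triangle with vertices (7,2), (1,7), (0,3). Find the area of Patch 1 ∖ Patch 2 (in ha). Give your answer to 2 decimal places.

|Patch 1| = 24, |Patch 1∩Patch 2| = 1.381.
|Patch 1 ∖ Patch 2| = |Patch 1| − |Patch 1∩Patch 2| = 24 − 1.381 = 22.62.

22.62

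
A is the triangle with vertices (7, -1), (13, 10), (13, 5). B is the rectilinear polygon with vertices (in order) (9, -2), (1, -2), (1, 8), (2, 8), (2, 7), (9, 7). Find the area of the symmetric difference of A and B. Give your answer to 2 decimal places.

84.67

|A| = 15, |B| = 73, |A∩B| = 1.6667.
|A △ B| = |A| + |B| − 2·|A∩B| = 15 + 73 − 3.3333 = 84.67.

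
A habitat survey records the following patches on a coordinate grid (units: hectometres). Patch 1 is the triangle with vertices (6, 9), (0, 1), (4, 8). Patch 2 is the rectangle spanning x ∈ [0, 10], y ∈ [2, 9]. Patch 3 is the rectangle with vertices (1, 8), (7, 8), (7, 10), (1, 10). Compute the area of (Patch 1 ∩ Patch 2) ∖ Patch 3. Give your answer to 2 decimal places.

4.29

|Patch 1 ∩ Patch 2| = 4.9107.
|(Patch 1 ∩ Patch 2) ∩ Patch 3| = 0.625.
|(Patch 1 ∩ Patch 2) ∖ Patch 3| = 4.9107 − 0.625 = 4.29.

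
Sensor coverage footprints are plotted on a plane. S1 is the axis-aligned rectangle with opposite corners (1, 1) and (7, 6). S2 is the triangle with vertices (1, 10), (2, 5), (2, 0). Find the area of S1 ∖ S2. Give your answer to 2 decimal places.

28.35

|S1| = 30, |S1∩S2| = 1.65.
|S1 ∖ S2| = |S1| − |S1∩S2| = 30 − 1.65 = 28.35.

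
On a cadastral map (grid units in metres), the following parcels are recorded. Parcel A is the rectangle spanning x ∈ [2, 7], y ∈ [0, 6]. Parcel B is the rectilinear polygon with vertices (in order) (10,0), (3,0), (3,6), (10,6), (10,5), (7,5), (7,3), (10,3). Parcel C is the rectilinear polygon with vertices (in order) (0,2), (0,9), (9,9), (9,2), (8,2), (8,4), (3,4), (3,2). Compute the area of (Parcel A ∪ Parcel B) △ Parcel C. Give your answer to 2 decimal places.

|Parcel A ∪ Parcel B| = 42.
|(Parcel A ∪ Parcel B) ∩ Parcel C| = 15.
|(Parcel A ∪ Parcel B) △ Parcel C| = 42 + 53 − 30 = 65.00.

65.00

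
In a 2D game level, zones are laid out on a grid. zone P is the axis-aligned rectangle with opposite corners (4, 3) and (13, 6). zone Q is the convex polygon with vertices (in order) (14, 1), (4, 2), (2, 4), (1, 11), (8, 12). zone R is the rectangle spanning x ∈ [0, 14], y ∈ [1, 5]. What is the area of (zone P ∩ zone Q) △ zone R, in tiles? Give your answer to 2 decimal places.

|zone P ∩ zone Q| = 24.2727.
|(zone P ∩ zone Q) ∩ zone R| = 16.7273.
|(zone P ∩ zone Q) △ zone R| = 24.2727 + 56 − 33.4545 = 46.82.

46.82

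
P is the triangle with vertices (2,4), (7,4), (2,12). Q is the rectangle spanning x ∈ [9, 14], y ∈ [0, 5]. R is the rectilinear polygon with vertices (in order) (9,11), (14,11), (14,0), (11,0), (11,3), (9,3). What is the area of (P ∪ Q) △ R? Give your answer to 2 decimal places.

|P ∪ Q| = 45.
|(P ∪ Q) ∩ R| = 19.
|(P ∪ Q) △ R| = 45 + 49 − 38 = 56.00.

56.00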